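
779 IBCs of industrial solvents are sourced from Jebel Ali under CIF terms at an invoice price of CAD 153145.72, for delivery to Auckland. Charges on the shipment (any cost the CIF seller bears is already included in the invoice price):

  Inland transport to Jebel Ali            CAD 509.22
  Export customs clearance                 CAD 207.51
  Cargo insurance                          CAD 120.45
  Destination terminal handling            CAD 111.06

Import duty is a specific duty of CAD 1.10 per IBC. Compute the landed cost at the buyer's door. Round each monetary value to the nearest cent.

Total landed cost: CAD 154113.68

CIF: the seller pays costs through ocean freight and marine insurance to the destination port.
Already in the invoice (seller's account under CIF): inland to port, export clearance, insurance — exclude.
The CIF price already equals the CIF value: 153145.72
Import duty = 779 × 1.10 = 856.90
Buyer bears: destination terminal 111.06 + duty 856.90 = 967.96
Landed cost = invoice 153145.72 + 967.96 = 154113.68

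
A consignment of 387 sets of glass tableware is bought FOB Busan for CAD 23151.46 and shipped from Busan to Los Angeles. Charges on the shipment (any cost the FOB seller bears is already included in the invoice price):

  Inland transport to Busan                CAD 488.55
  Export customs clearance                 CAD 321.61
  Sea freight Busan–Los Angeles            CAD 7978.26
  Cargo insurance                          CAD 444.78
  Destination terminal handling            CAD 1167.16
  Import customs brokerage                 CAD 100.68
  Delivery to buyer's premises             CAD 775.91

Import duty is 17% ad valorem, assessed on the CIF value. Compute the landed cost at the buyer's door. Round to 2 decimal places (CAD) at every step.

FOB: the seller bears costs until goods are on board at the origin port; the buyer bears freight, insurance and all costs thereafter.
Already in the invoice (seller's account under FOB): inland to port, export clearance — exclude.
CIF value = FOB price + freight + insurance = 23151.46 + 7978.26 + 444.78 = 31574.50
Import duty = 31574.50 × 17% = 5367.67
Buyer bears: freight 7978.26 + insurance 444.78 + destination terminal 1167.16 + brokerage 100.68 + delivery 775.91 + duty 5367.67 = 15834.46
Landed cost = invoice 23151.46 + 15834.46 = 38985.92

Total landed cost: CAD 38985.92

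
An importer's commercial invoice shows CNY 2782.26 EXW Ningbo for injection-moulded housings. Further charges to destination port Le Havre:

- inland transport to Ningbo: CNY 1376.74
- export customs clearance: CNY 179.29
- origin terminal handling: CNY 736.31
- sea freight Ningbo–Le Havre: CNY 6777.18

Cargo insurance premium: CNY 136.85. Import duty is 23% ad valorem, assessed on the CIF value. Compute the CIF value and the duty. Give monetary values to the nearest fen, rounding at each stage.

CIF value: CNY 11988.63; import duty: CNY 2757.38

CIF = EXW price + pre-shipment costs + freight + insurance
CIF = 2782.26 + 1376.74 + 179.29 + 736.31 + 6777.18 + 136.85 = 11988.63
Import duty = 11988.63 × 23% = 2757.38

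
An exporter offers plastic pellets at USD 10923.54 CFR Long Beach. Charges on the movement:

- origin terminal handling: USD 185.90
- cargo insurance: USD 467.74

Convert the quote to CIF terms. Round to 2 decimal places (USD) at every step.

CIF price: USD 11391.28

Not relevant to the conversion: origin terminal — on the seller under both CFR and CIF; already in the CFR price and stays in the CIF price.
From CFR to CIF, the seller additionally bears: insurance.
CIF price = 10923.54 + 467.74 = 11391.28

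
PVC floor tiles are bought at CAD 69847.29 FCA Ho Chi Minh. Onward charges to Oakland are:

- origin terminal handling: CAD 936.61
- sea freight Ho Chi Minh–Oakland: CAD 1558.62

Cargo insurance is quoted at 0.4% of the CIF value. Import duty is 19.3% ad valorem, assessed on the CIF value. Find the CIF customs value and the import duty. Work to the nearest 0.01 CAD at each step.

Let C be the CIF value. C = FCA price + pre-shipment costs + freight + 0.4% × C
C − 0.4% × C = 69847.29 + 936.61 + 1558.62
0.996 × C = 72342.52
C = 72342.52 / 0.996 = 72633.05
Insurance premium = 0.4% × 72633.05 = 290.53
Import duty = 72633.05 × 19.3% = 14018.18

CIF value: CAD 72633.05; import duty: CAD 14018.18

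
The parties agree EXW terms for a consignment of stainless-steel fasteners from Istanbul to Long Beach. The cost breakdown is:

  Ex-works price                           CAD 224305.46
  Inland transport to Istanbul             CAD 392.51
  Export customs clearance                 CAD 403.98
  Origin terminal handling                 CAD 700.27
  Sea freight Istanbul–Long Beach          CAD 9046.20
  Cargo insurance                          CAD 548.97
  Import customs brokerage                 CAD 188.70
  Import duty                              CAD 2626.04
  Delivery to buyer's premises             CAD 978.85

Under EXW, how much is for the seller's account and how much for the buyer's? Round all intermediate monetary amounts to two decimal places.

EXW: the seller makes goods available at their premises; the buyer bears all onward costs.
Seller's account: goods 224305.46 = 224305.46
Buyer's account: inland to port 392.51 + export clearance 403.98 + origin terminal 700.27 + freight 9046.20 + insurance 548.97 + brokerage 188.70 + duty 2626.04 + delivery 978.85 = 14885.52

Seller: CAD 224305.46; buyer: CAD 14885.52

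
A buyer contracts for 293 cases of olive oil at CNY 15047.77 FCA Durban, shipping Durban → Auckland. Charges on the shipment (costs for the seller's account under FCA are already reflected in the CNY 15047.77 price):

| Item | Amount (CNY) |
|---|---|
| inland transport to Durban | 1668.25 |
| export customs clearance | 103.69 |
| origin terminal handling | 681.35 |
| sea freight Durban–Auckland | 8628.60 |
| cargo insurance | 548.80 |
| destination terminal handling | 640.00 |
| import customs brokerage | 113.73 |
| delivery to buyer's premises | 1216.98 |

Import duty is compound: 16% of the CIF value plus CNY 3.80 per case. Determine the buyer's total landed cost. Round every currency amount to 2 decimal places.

Total landed cost: CNY 31975.67

FCA: the seller delivers export-cleared goods to the carrier; the buyer bears costs from that point.
Already in the invoice (seller's account under FCA): inland to port, export clearance — exclude.
CIF value = FCA price + origin terminal + freight + insurance = 15047.77 + 681.35 + 8628.60 + 548.80 = 24906.52
Ad valorem component: 24906.52 × 16% = 3985.04
Specific component: 293 × 3.80 = 1113.40
Import duty = 3985.04 + 1113.40 = 5098.44
Buyer bears: origin terminal 681.35 + freight 8628.60 + insurance 548.80 + destination terminal 640.00 + brokerage 113.73 + delivery 1216.98 + duty 5098.44 = 16927.90
Landed cost = invoice 15047.77 + 16927.90 = 31975.67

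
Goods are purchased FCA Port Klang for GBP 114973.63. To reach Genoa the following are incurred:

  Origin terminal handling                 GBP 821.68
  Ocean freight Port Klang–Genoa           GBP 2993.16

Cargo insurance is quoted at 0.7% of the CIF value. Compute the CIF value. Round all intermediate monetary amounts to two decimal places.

Let C be the CIF value. C = FCA price + pre-shipment costs + freight + 0.7% × C
C − 0.7% × C = 114973.63 + 821.68 + 2993.16
0.993 × C = 118788.47
C = 118788.47 / 0.993 = 119625.85
Insurance premium = 0.7% × 119625.85 = 837.38

CIF value: GBP 119625.85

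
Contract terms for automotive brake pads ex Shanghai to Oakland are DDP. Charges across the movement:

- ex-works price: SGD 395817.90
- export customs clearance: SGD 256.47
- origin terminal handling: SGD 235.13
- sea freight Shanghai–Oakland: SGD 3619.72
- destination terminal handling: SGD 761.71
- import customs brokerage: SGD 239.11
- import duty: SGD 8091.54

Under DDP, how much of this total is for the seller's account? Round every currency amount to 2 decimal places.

Seller's account: SGD 409021.58

DDP: the seller bears all costs including import duty.
Seller's account: goods 395817.90 + export clearance 256.47 + origin terminal 235.13 + freight 3619.72 + destination terminal 761.71 + brokerage 239.11 + duty 8091.54 = 409021.58
Buyer's account: 0.00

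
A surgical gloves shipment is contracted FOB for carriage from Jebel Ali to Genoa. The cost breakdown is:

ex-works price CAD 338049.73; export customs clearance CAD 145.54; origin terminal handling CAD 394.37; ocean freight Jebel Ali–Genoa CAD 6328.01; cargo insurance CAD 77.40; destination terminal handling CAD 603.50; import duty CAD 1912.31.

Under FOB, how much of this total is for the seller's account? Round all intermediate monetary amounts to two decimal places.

FOB: the seller bears costs until goods are on board at the origin port; the buyer bears freight, insurance and all costs thereafter.
Seller's account: goods 338049.73 + export clearance 145.54 + origin terminal 394.37 = 338589.64
Buyer's account: freight 6328.01 + insurance 77.40 + destination terminal 603.50 + duty 1912.31 = 8921.22

Seller's account: CAD 338589.64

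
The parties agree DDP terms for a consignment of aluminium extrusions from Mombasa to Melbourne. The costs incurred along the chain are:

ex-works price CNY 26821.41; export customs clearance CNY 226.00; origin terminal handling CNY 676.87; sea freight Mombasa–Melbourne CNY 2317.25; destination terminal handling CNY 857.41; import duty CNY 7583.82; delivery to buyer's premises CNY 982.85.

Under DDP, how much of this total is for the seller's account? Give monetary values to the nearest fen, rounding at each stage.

DDP: the seller bears all costs including import duty.
Seller's account: goods 26821.41 + export clearance 226.00 + origin terminal 676.87 + freight 2317.25 + destination terminal 857.41 + duty 7583.82 + delivery 982.85 = 39465.61
Buyer's account: 0.00

Seller's account: CNY 39465.61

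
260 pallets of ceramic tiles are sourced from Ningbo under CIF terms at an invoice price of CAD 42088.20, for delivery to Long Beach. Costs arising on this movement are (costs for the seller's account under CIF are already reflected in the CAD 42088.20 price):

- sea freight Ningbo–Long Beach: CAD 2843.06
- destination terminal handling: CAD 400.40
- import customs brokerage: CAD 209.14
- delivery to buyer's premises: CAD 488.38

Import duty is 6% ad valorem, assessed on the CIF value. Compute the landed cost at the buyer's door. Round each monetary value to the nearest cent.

Total landed cost: CAD 45711.41

CIF: the seller pays costs through ocean freight and marine insurance to the destination port.
Already in the invoice (seller's account under CIF): freight — exclude.
The CIF price already equals the CIF value: 42088.20
Import duty = 42088.20 × 6% = 2525.29
Buyer bears: destination terminal 400.40 + brokerage 209.14 + delivery 488.38 + duty 2525.29 = 3623.21
Landed cost = invoice 42088.20 + 3623.21 = 45711.41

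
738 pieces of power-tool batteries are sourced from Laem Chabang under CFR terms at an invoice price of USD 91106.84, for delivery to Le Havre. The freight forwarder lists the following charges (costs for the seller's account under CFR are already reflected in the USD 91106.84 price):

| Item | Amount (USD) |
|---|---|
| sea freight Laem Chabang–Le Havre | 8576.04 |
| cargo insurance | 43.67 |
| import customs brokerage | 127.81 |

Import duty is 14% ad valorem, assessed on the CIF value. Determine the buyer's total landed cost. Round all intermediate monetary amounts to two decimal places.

CFR: the seller pays costs through ocean freight to the destination port, but not insurance.
Already in the invoice (seller's account under CFR): freight — exclude.
CIF value = CFR price + insurance = 91106.84 + 43.67 = 91150.51
Import duty = 91150.51 × 14% = 12761.07
Buyer bears: insurance 43.67 + brokerage 127.81 + duty 12761.07 = 12932.55
Landed cost = invoice 91106.84 + 12932.55 = 104039.39

Total landed cost: USD 104039.39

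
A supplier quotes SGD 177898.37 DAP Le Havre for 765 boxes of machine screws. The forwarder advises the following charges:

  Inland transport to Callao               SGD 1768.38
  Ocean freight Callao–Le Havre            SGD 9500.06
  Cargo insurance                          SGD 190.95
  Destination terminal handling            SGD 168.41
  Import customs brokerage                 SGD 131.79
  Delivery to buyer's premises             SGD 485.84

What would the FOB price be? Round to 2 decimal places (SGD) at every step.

Not relevant to the conversion: inland to port — on the seller under both DAP and FOB; already in the DAP price and stays in the FOB price. brokerage — on the buyer under both terms; not part of either seller's price.
From DAP to FOB, the seller no longer bears: freight, insurance, destination terminal, delivery.
FOB price = 177898.37 − 9500.06 − 190.95 − 168.41 − 485.84 = 167553.11

FOB price: SGD 167553.11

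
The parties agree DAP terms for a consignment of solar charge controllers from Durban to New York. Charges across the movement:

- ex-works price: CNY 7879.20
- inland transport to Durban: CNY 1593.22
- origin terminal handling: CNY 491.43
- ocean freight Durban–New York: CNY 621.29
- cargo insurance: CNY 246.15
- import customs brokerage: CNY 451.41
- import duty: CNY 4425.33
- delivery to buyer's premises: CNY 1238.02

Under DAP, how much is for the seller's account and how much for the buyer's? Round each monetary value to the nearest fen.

DAP: the seller bears all costs to the named destination except import duty and clearance.
Seller's account: goods 7879.20 + inland to port 1593.22 + origin terminal 491.43 + freight 621.29 + insurance 246.15 + delivery 1238.02 = 12069.31
Buyer's account: brokerage 451.41 + duty 4425.33 = 4876.74

Seller: CNY 12069.31; buyer: CNY 4876.74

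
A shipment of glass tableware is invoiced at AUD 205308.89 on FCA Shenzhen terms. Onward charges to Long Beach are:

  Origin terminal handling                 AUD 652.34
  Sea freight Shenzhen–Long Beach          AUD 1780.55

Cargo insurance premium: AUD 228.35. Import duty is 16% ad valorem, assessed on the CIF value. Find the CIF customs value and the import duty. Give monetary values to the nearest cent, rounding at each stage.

CIF value: AUD 207970.13; import duty: AUD 33275.22

CIF = FCA price + pre-shipment costs + freight + insurance
CIF = 205308.89 + 652.34 + 1780.55 + 228.35 = 207970.13
Import duty = 207970.13 × 16% = 33275.22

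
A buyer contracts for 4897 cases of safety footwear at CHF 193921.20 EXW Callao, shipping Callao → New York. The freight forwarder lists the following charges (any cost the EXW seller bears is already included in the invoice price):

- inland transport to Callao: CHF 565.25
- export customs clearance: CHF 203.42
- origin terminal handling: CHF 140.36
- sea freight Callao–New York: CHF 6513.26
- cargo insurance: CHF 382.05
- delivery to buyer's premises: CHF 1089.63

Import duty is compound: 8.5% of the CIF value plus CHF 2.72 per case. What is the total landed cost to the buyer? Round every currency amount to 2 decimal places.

Total landed cost: CHF 233281.68

EXW: the seller makes goods available at their premises; the buyer bears all onward costs.
CIF value = EXW price + inland to port + export clearance + origin terminal + freight + insurance = 193921.20 + 565.25 + 203.42 + 140.36 + 6513.26 + 382.05 = 201725.54
Ad valorem component: 201725.54 × 8.5% = 17146.67
Specific component: 4897 × 2.72 = 13319.84
Import duty = 17146.67 + 13319.84 = 30466.51
Buyer bears: inland to port 565.25 + export clearance 203.42 + origin terminal 140.36 + freight 6513.26 + insurance 382.05 + delivery 1089.63 + duty 30466.51 = 39360.48
Landed cost = invoice 193921.20 + 39360.48 = 233281.68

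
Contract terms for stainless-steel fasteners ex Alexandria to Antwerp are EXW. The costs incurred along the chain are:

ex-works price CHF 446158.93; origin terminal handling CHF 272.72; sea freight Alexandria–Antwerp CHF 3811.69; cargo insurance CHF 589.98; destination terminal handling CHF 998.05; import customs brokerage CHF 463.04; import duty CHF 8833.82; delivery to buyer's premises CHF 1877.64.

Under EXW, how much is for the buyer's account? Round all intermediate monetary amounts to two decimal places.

EXW: the seller makes goods available at their premises; the buyer bears all onward costs.
Seller's account: goods 446158.93 = 446158.93
Buyer's account: origin terminal 272.72 + freight 3811.69 + insurance 589.98 + destination terminal 998.05 + brokerage 463.04 + duty 8833.82 + delivery 1877.64 = 16846.94

Buyer's account: CHF 16846.94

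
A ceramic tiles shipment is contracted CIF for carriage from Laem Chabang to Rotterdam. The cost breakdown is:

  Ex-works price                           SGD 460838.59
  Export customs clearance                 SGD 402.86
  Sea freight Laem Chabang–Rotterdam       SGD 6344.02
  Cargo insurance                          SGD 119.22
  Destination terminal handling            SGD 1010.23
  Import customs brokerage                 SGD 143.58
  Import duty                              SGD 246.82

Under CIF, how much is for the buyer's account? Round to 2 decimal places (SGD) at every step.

CIF: the seller pays costs through ocean freight and marine insurance to the destination port.
Seller's account: goods 460838.59 + export clearance 402.86 + freight 6344.02 + insurance 119.22 = 467704.69
Buyer's account: destination terminal 1010.23 + brokerage 143.58 + duty 246.82 = 1400.63

Buyer's account: SGD 1400.63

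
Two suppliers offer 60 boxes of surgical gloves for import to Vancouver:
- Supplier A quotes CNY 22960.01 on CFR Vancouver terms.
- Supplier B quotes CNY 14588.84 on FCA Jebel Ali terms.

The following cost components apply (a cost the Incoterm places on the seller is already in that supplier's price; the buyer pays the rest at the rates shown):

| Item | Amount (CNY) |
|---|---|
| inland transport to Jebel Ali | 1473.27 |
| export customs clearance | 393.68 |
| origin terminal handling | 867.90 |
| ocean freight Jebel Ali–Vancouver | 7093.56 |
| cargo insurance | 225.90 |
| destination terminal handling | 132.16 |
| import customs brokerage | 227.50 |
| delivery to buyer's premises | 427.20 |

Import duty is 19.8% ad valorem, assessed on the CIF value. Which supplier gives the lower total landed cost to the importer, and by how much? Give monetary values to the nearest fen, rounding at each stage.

Supplier A (CFR):
CIF value = CFR price + insurance = 22960.01 + 225.90 = 23185.91
Import duty = 23185.91 × 19.8% = 4590.81
Buyer bears (A): 225.90 + 132.16 + 227.50 + 427.20 = 1012.76
Landed cost (A) = invoice 22960.01 + 1012.76 + duty 4590.81 = 28563.58
Supplier B (FCA):
CIF value = FCA price + origin terminal + freight + insurance = 14588.84 + 867.90 + 7093.56 + 225.90 = 22776.20
Import duty = 22776.20 × 19.8% = 4509.69
Buyer bears (B): 867.90 + 7093.56 + 225.90 + 132.16 + 227.50 + 427.20 = 8974.22
Landed cost (B) = invoice 14588.84 + 8974.22 + duty 4509.69 = 28072.75
Difference = |28563.58 − 28072.75| = 490.83

Supplier B is cheaper by CNY 490.83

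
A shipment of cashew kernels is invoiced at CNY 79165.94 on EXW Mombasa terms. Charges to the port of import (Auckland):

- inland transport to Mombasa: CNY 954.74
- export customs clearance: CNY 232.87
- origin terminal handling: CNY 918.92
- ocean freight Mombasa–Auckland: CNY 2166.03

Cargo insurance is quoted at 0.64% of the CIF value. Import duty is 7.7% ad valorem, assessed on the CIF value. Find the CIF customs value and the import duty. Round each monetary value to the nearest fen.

Let C be the CIF value. C = EXW price + pre-shipment costs + freight + 0.64% × C
C − 0.64% × C = 79165.94 + 954.74 + 232.87 + 918.92 + 2166.03
0.9936 × C = 83438.50
C = 83438.50 / 0.9936 = 83975.95
Insurance premium = 0.64% × 83975.95 = 537.45
Import duty = 83975.95 × 7.7% = 6466.15

CIF value: CNY 83975.95; import duty: CNY 6466.15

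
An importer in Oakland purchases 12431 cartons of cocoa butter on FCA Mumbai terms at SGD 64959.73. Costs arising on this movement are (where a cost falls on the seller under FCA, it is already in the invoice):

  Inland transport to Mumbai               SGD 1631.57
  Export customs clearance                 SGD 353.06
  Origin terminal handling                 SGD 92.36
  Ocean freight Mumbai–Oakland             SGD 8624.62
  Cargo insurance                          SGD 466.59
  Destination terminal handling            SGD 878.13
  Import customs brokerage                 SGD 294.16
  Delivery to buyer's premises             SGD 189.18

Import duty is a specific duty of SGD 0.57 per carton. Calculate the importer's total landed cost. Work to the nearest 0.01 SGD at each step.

Total landed cost: SGD 82590.44

FCA: the seller delivers export-cleared goods to the carrier; the buyer bears costs from that point.
Already in the invoice (seller's account under FCA): inland to port, export clearance — exclude.
CIF value = FCA price + origin terminal + freight + insurance = 64959.73 + 92.36 + 8624.62 + 466.59 = 74143.30
Import duty = 12431 × 0.57 = 7085.67
Buyer bears: origin terminal 92.36 + freight 8624.62 + insurance 466.59 + destination terminal 878.13 + brokerage 294.16 + delivery 189.18 + duty 7085.67 = 17630.71
Landed cost = invoice 64959.73 + 17630.71 = 82590.44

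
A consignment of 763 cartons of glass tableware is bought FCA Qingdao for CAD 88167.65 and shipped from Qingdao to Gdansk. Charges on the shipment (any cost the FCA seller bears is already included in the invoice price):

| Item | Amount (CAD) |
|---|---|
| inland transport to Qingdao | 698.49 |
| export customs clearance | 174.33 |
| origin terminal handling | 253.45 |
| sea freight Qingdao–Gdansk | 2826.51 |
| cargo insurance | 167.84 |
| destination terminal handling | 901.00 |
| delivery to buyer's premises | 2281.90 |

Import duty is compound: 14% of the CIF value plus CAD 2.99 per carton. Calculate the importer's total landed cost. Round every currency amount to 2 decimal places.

Total landed cost: CAD 109677.88

FCA: the seller delivers export-cleared goods to the carrier; the buyer bears costs from that point.
Already in the invoice (seller's account under FCA): inland to port, export clearance — exclude.
CIF value = FCA price + origin terminal + freight + insurance = 88167.65 + 253.45 + 2826.51 + 167.84 = 91415.45
Ad valorem component: 91415.45 × 14% = 12798.16
Specific component: 763 × 2.99 = 2281.37
Import duty = 12798.16 + 2281.37 = 15079.53
Buyer bears: origin terminal 253.45 + freight 2826.51 + insurance 167.84 + destination terminal 901.00 + delivery 2281.90 + duty 15079.53 = 21510.23
Landed cost = invoice 88167.65 + 21510.23 = 109677.88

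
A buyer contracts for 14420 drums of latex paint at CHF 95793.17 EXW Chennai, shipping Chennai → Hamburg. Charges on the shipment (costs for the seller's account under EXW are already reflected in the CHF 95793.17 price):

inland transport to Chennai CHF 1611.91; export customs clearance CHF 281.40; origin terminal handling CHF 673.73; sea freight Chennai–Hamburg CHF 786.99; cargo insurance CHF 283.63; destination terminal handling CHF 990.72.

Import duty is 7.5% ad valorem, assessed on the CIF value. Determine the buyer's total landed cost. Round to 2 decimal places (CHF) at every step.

Total landed cost: CHF 107878.86

EXW: the seller makes goods available at their premises; the buyer bears all onward costs.
CIF value = EXW price + inland to port + export clearance + origin terminal + freight + insurance = 95793.17 + 1611.91 + 281.40 + 673.73 + 786.99 + 283.63 = 99430.83
Import duty = 99430.83 × 7.5% = 7457.31
Buyer bears: inland to port 1611.91 + export clearance 281.40 + origin terminal 673.73 + freight 786.99 + insurance 283.63 + destination terminal 990.72 + duty 7457.31 = 12085.69
Landed cost = invoice 95793.17 + 12085.69 = 107878.86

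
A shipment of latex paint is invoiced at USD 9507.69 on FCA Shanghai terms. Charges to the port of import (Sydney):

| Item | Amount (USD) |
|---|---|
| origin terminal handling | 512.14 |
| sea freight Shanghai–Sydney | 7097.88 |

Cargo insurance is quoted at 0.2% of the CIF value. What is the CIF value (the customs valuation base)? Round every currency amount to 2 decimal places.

Let C be the CIF value. C = FCA price + pre-shipment costs + freight + 0.2% × C
C − 0.2% × C = 9507.69 + 512.14 + 7097.88
0.998 × C = 17117.71
C = 17117.71 / 0.998 = 17152.01
Insurance premium = 0.2% × 17152.01 = 34.30

CIF value: USD 17152.01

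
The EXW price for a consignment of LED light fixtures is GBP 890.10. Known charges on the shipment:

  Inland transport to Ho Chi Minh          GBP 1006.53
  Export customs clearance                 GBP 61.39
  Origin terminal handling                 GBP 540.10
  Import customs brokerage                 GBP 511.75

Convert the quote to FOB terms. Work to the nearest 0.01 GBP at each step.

FOB price: GBP 2498.12

Not relevant to the conversion: brokerage — on the buyer under both terms; not part of either seller's price.
From EXW to FOB, the seller additionally bears: inland to port, export clearance, origin terminal.
FOB price = 890.10 + 1006.53 + 61.39 + 540.10 = 2498.12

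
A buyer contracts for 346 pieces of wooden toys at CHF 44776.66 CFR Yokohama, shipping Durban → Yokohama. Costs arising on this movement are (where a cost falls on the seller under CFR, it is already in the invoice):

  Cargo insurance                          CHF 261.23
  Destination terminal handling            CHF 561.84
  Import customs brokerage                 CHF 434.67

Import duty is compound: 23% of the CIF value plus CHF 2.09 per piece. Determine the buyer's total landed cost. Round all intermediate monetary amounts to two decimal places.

CFR: the seller pays costs through ocean freight to the destination port, but not insurance.
CIF value = CFR price + insurance = 44776.66 + 261.23 = 45037.89
Ad valorem component: 45037.89 × 23% = 10358.71
Specific component: 346 × 2.09 = 723.14
Import duty = 10358.71 + 723.14 = 11081.85
Buyer bears: insurance 261.23 + destination terminal 561.84 + brokerage 434.67 + duty 11081.85 = 12339.59
Landed cost = invoice 44776.66 + 12339.59 = 57116.25

Total landed cost: CHF 57116.25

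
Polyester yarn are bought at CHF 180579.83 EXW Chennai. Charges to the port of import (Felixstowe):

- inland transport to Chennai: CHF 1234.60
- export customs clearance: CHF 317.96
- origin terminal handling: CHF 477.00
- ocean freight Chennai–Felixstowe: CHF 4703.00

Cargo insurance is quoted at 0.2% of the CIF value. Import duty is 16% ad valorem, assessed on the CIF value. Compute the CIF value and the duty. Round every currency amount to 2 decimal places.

CIF value: CHF 187687.77; import duty: CHF 30030.04

Let C be the CIF value. C = EXW price + pre-shipment costs + freight + 0.2% × C
C − 0.2% × C = 180579.83 + 1234.60 + 317.96 + 477.00 + 4703.00
0.998 × C = 187312.39
C = 187312.39 / 0.998 = 187687.77
Insurance premium = 0.2% × 187687.77 = 375.38
Import duty = 187687.77 × 16% = 30030.04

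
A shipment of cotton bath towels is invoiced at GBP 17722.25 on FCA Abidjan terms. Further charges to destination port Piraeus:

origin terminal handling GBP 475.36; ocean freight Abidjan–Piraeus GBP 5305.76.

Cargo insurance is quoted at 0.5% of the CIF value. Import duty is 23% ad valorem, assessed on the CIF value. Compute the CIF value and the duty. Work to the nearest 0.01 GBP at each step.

Let C be the CIF value. C = FCA price + pre-shipment costs + freight + 0.5% × C
C − 0.5% × C = 17722.25 + 475.36 + 5305.76
0.995 × C = 23503.37
C = 23503.37 / 0.995 = 23621.48
Insurance premium = 0.5% × 23621.48 = 118.11
Import duty = 23621.48 × 23% = 5432.94

CIF value: GBP 23621.48; import duty: GBP 5432.94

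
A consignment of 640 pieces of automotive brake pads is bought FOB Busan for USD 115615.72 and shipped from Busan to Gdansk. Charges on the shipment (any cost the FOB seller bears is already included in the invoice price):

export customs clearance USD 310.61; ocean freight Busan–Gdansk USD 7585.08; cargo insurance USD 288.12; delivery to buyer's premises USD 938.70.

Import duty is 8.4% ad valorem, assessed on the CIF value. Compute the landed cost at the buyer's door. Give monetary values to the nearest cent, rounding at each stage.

FOB: the seller bears costs until goods are on board at the origin port; the buyer bears freight, insurance and all costs thereafter.
Already in the invoice (seller's account under FOB): export clearance — exclude.
CIF value = FOB price + freight + insurance = 115615.72 + 7585.08 + 288.12 = 123488.92
Import duty = 123488.92 × 8.4% = 10373.07
Buyer bears: freight 7585.08 + insurance 288.12 + delivery 938.70 + duty 10373.07 = 19184.97
Landed cost = invoice 115615.72 + 19184.97 = 134800.69

Total landed cost: USD 134800.69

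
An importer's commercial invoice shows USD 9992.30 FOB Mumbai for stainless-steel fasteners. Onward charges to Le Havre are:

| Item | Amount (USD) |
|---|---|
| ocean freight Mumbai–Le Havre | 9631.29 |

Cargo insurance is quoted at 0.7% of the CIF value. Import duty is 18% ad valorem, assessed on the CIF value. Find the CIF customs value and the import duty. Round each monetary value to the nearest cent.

CIF value: USD 19761.92; import duty: USD 3557.15

Let C be the CIF value. C = FOB price + freight + 0.7% × C
C − 0.7% × C = 9992.30 + 9631.29
0.993 × C = 19623.59
C = 19623.59 / 0.993 = 19761.92
Insurance premium = 0.7% × 19761.92 = 138.33
Import duty = 19761.92 × 18% = 3557.15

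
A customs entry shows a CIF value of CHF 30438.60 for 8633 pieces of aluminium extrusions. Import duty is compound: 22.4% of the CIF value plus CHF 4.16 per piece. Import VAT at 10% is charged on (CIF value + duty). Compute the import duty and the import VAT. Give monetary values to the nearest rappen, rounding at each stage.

Import duty: CHF 42731.53; import VAT: CHF 7317.01

Ad valorem component: 30438.60 × 22.4% = 6818.25
Specific component: 8633 × 4.16 = 35913.28
Import duty = 6818.25 + 35913.28 = 42731.53
VAT base = CIF + duty = 30438.60 + 42731.53 = 73170.13
Import VAT = 73170.13 × 10% = 7317.01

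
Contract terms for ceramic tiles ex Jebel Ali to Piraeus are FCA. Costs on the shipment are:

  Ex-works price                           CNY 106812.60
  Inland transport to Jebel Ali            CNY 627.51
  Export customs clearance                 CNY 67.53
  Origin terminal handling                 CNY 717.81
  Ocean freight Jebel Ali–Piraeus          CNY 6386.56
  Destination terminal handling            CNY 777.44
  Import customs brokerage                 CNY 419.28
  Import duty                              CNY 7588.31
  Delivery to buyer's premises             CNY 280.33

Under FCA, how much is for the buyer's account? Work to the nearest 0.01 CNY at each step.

FCA: the seller delivers export-cleared goods to the carrier; the buyer bears costs from that point.
Seller's account: goods 106812.60 + inland to port 627.51 + export clearance 67.53 = 107507.64
Buyer's account: origin terminal 717.81 + freight 6386.56 + destination terminal 777.44 + brokerage 419.28 + duty 7588.31 + delivery 280.33 = 16169.73

Buyer's account: CNY 16169.73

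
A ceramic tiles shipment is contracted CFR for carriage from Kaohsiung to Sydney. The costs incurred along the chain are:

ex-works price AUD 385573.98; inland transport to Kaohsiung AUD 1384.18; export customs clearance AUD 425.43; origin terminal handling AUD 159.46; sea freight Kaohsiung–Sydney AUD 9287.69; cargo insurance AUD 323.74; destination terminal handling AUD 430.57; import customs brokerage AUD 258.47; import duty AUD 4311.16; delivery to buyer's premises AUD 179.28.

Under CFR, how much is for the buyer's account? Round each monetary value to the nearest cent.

Buyer's account: AUD 5503.22

CFR: the seller pays costs through ocean freight to the destination port, but not insurance.
Seller's account: goods 385573.98 + inland to port 1384.18 + export clearance 425.43 + origin terminal 159.46 + freight 9287.69 = 396830.74
Buyer's account: insurance 323.74 + destination terminal 430.57 + brokerage 258.47 + duty 4311.16 + delivery 179.28 = 5503.22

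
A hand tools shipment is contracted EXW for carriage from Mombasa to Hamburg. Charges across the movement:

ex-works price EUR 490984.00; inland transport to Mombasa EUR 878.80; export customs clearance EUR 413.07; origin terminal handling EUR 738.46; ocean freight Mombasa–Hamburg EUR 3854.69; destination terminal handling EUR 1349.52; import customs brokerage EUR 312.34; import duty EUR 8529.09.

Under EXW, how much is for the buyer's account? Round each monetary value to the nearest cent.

EXW: the seller makes goods available at their premises; the buyer bears all onward costs.
Seller's account: goods 490984.00 = 490984.00
Buyer's account: inland to port 878.80 + export clearance 413.07 + origin terminal 738.46 + freight 3854.69 + destination terminal 1349.52 + brokerage 312.34 + duty 8529.09 = 16075.97

Buyer's account: EUR 16075.97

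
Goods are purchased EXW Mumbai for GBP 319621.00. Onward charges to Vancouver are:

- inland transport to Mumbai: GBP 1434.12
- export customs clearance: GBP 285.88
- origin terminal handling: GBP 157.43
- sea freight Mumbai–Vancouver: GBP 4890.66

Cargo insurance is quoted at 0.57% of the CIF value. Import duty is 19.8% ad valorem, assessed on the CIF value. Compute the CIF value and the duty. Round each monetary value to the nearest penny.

Let C be the CIF value. C = EXW price + pre-shipment costs + freight + 0.57% × C
C − 0.57% × C = 319621.00 + 1434.12 + 285.88 + 157.43 + 4890.66
0.9943 × C = 326389.09
C = 326389.09 / 0.9943 = 328260.17
Insurance premium = 0.57% × 328260.17 = 1871.08
Import duty = 328260.17 × 19.8% = 64995.51

CIF value: GBP 328260.17; import duty: GBP 64995.51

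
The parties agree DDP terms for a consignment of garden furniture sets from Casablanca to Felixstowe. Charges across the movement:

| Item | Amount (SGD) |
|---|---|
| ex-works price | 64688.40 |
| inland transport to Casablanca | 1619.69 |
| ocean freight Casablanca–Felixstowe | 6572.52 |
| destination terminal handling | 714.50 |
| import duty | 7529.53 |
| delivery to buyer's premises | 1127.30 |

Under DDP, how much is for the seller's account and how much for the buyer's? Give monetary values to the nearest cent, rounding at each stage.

Seller: SGD 82251.94; buyer: SGD 0.00

DDP: the seller bears all costs including import duty.
Seller's account: goods 64688.40 + inland to port 1619.69 + freight 6572.52 + destination terminal 714.50 + duty 7529.53 + delivery 1127.30 = 82251.94
Buyer's account: 0.00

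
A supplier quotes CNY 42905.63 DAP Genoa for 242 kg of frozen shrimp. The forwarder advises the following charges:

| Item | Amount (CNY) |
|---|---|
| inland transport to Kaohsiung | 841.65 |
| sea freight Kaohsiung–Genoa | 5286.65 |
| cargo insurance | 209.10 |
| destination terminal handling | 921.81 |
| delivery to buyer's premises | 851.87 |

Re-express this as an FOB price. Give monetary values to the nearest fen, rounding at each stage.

Not relevant to the conversion: inland to port — on the seller under both DAP and FOB; already in the DAP price and stays in the FOB price.
From DAP to FOB, the seller no longer bears: freight, insurance, destination terminal, delivery.
FOB price = 42905.63 − 5286.65 − 209.10 − 921.81 − 851.87 = 35636.20

FOB price: CNY 35636.20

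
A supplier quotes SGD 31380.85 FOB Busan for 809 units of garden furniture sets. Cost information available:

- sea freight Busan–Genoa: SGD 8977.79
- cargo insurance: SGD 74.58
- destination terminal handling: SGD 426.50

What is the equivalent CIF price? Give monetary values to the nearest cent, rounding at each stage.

CIF price: SGD 40433.22

Not relevant to the conversion: destination terminal — on the buyer under both terms; not part of either seller's price.
From FOB to CIF, the seller additionally bears: freight, insurance.
CIF price = 31380.85 + 8977.79 + 74.58 = 40433.22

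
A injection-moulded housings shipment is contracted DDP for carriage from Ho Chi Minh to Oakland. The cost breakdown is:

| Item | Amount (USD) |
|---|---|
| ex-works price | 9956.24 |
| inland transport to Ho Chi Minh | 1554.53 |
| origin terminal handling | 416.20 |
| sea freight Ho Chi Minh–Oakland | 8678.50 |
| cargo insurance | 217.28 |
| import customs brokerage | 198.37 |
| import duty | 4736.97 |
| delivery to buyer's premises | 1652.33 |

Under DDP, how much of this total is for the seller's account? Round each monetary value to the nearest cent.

DDP: the seller bears all costs including import duty.
Seller's account: goods 9956.24 + inland to port 1554.53 + origin terminal 416.20 + freight 8678.50 + insurance 217.28 + brokerage 198.37 + duty 4736.97 + delivery 1652.33 = 27410.42
Buyer's account: 0.00

Seller's account: USD 27410.42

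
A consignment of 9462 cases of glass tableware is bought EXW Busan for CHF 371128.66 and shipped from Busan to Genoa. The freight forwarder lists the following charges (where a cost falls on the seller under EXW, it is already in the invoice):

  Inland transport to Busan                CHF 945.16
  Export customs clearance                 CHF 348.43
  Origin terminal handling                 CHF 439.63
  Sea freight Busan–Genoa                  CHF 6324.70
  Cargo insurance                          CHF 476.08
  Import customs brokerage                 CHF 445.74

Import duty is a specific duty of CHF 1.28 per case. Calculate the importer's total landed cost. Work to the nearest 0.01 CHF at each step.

EXW: the seller makes goods available at their premises; the buyer bears all onward costs.
CIF value = EXW price + inland to port + export clearance + origin terminal + freight + insurance = 371128.66 + 945.16 + 348.43 + 439.63 + 6324.70 + 476.08 = 379662.66
Import duty = 9462 × 1.28 = 12111.36
Buyer bears: inland to port 945.16 + export clearance 348.43 + origin terminal 439.63 + freight 6324.70 + insurance 476.08 + brokerage 445.74 + duty 12111.36 = 21091.10
Landed cost = invoice 371128.66 + 21091.10 = 392219.76

Total landed cost: CHF 392219.76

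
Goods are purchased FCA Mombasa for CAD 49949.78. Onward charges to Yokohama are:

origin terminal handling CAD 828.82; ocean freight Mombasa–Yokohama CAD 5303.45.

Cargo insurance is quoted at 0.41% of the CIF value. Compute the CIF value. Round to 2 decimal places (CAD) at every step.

Let C be the CIF value. C = FCA price + pre-shipment costs + freight + 0.41% × C
C − 0.41% × C = 49949.78 + 828.82 + 5303.45
0.9959 × C = 56082.05
C = 56082.05 / 0.9959 = 56312.93
Insurance premium = 0.41% × 56312.93 = 230.88

CIF value: CAD 56312.93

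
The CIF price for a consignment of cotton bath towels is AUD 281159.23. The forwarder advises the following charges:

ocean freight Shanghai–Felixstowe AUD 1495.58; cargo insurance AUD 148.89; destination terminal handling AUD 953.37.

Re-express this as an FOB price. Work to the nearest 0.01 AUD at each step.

Not relevant to the conversion: destination terminal — on the buyer under both terms; not part of either seller's price.
From CIF to FOB, the seller no longer bears: freight, insurance.
FOB price = 281159.23 − 1495.58 − 148.89 = 279514.76

FOB price: AUD 279514.76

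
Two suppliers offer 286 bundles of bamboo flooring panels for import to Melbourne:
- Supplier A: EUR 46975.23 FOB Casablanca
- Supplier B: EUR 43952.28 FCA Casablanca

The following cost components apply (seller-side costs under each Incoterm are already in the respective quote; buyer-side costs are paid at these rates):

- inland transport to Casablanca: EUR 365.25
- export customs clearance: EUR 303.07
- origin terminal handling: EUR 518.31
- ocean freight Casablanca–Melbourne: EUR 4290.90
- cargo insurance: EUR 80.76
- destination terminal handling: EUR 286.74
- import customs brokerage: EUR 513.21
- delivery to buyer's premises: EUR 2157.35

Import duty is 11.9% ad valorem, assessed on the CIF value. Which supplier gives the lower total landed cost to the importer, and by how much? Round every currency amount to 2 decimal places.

Supplier A (FOB):
CIF value = FOB price + freight + insurance = 46975.23 + 4290.90 + 80.76 = 51346.89
Import duty = 51346.89 × 11.9% = 6110.28
Buyer bears (A): 4290.90 + 80.76 + 286.74 + 513.21 + 2157.35 = 7328.96
Landed cost (A) = invoice 46975.23 + 7328.96 + duty 6110.28 = 60414.47
Supplier B (FCA):
CIF value = FCA price + origin terminal + freight + insurance = 43952.28 + 518.31 + 4290.90 + 80.76 = 48842.25
Import duty = 48842.25 × 11.9% = 5812.23
Buyer bears (B): 518.31 + 4290.90 + 80.76 + 286.74 + 513.21 + 2157.35 = 7847.27
Landed cost (B) = invoice 43952.28 + 7847.27 + duty 5812.23 = 57611.78
Difference = |60414.47 − 57611.78| = 2802.69

Supplier B is cheaper by EUR 2802.69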